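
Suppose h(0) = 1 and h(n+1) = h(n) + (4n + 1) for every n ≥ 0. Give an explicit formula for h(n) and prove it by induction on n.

Claim: h(n) = 2n^2 − n + 1.

Base case: h(0) = 1, and 2·0^2 − 0 + 1 = 1.
Assume h(k) = 2k^2 − k + 1.
Then h(k+1) = h(k) + (4k + 1) = (2k^2 − k + 1) + (4k + 1) = 2k^2 + 3k + 2,
and 2·(k+1)^2 − (k+1) + 1 = 2k^2 + 3k + 2.
This completes the inductive step, so h(n) = 2n^2 − n + 1 for all n ≥ 0.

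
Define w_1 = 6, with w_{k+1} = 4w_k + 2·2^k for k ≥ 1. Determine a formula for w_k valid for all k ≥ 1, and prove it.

Claim: w_k = 2·4^k − 2^k.

Base case: w_1 = 6, and 2·4^1 − 2^1 = 8 − 2 = 6.
Assume w_r = 2·4^r − 2^r for some r ≥ 1.
Then w_{r+1} = 4w_r + 2·2^r = 4·(2·4^r − 2^r) + 2·2^r = 2·4^{r+1} − 4·2^r + 2·2^r = 2·4^{r+1} − 2·2^r = 2·4^{r+1} − 2^{r+1}.
So the formula holds for r+1, and by induction w_k = 2·4^k − 2^k for all k ≥ 1.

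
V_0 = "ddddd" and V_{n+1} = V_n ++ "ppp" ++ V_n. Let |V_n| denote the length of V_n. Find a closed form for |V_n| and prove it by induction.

Claim: |V_n| = 2^{n+3} − 3.

Base case: |V_0| = 5, and 2^{0+3} − 3 = 5.
Assume |V_j| = 2^{j+3} − 3.
Then |V_{j+1}| = |V_j| + 3 + |V_j| = 2|V_j| + 3 = 2(2^{j+3} − 3) + 3 = 2^{j+1+3} − 6 + 3 = 2^{j+1+3} − 3.
So the formula holds for j+1, and by induction |V_n| = 2^{n+3} − 3 for all n ≥ 0.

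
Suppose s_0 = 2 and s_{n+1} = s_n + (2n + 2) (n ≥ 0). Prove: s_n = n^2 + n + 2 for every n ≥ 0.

Base case: s_0 = 2, and 0^2 + 0 + 2 = 2.
Assume s_r = r^2 + r + 2.
Then s_{r+1} = s_r + (2r + 2) = (r^2 + r + 2) + (2r + 2) = r^2 + 3r + 4,
and (r+1)^2 + (r+1) + 2 = r^2 + 3r + 4.
This completes the inductive step, so s_n = n^2 + n + 2 for all n ≥ 0.

s_n = n^2 + n + 2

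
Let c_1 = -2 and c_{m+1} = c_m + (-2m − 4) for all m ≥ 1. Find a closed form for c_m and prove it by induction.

Claim: c_m = -m^2 − 3m + 2.

Base case: c_1 = -2, and -1^2 − 3·1 + 2 = -2.
Assume c_j = -j^2 − 3j + 2.
Then c_{j+1} = c_j + (-2j − 4) = (-j^2 − 3j + 2) + (-2j − 4) = -j^2 − 5j − 2,
and -(j+1)^2 − 3·(j+1) + 2 = -j^2 − 5j − 2.
Hence c_m = -m^2 − 3m + 2 for every m ≥ 1, by induction.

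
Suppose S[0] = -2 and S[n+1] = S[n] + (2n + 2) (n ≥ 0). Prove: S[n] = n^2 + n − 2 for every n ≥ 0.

Base case: S[0] = -2, and 0^2 + 0 − 2 = -2.
Assume S[j] = j^2 + j − 2.
Then S[j+1] = S[j] + (2j + 2) = (j^2 + j − 2) + (2j + 2) = j^2 + 3j,
and (j+1)^2 + (j+1) − 2 = j^2 + 3j.
This completes the inductive step, so S[n] = n^2 + n − 2 for all n ≥ 0.

S[n] = n^2 + n − 2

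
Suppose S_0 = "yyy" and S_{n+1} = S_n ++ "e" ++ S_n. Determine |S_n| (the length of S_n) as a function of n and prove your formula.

Claim: |S_n| = 2^{n+2} − 1.

Base case: |S_0| = 3, and 2^{0+2} − 1 = 3.
Assume |S_m| = 2^{m+2} − 1.
Then |S_{m+1}| = |S_m| + 1 + |S_m| = 2|S_m| + 1 = 2(2^{m+2} − 1) + 1 = 2^{m+3} − 2 + 1 = 2^{m+3} − 1.
Hence |S_n| = 2^{n+2} − 1 for every n ≥ 0, by induction.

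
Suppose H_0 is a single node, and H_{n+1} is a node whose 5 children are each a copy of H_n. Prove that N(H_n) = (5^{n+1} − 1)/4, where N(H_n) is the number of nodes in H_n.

Base case: N(H_0) = 1, and (5^{0+1} − 1)/4 = 1.
Assume N(H_r) = (5^{r+1} − 1)/4.
Then N(H_{r+1}) = 1 + 5N(H_r) = 1 + 5·(5^{r+1} − 1)/4 = 1 + (5^{r+2} − 5)/4 = (4 + 5^{r+2} − 5)/4 = (5^{r+2} − 1)/4.
Hence N(H_n) = (5^{n+1} − 1)/4 for every n ≥ 0, by induction.

N(H_n) = (5^{n+1} − 1)/4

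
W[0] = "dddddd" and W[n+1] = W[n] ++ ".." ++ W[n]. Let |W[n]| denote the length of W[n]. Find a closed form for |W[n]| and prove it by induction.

Claim: |W[n]| = 2^{n+3} − 2.

Base case: |W[0]| = 6, and 2^{0+3} − 2 = 6.
Assume |W[k]| = 2^{k+3} − 2.
Then |W[k+1]| = |W[k]| + 2 + |W[k]| = 2|W[k]| + 2 = 2(2^{k+3} − 2) + 2 = 2^{k+1+3} − 4 + 2 = 2^{k+1+3} − 2.
By induction, |W[n]| = 2^{n+3} − 2 for all n ≥ 0.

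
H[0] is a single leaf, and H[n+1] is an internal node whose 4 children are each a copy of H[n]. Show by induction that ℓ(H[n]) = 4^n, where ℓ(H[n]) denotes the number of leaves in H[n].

Base case: ℓ(H[0]) = 1, and 4^0 = 1.
Assume ℓ(H[m]) = 4^m.
Then ℓ(H[m+1]) = 4·ℓ(H[m]) = 4·4^m = 4^{m+1}.
By induction, ℓ(H[n]) = 4^n for all n ≥ 0.

ℓ(H[n]) = 4^n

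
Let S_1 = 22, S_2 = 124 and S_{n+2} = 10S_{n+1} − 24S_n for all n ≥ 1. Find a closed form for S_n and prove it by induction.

Claim: S_n = 3·6^n + 4^n.

Base cases: S_1 = 22 and 3·6^1 + 4^1 = 22; S_2 = 124 and 3·6^2 + 4^2 = 124.
Assume S_j = 3·6^j + 4^j for all 1 ≤ j ≤ r, where r ≥ 2.
Then S_{r+1} = 10S_r − 24S_{r−1} = 10·(3·6^r + 4^r) − 24·(3·6^{r−1} + 4^{r−1}) = 3·(10·6 − 24)6^{r−1} + (10·4 − 24)4^{r−1} = 108·6^{r−1} + 16·4^{r−1} = 3·6^{r+1} + 4^{r+1}.
So the formula holds for r+1, and by strong induction S_n = 3·6^n + 4^n for all n ≥ 1.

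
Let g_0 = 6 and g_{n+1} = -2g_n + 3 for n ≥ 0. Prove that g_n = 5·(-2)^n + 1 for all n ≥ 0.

Base case: g_0 = 6, and 5·(-2)^0 + 1 = 5 + 1 = 6.
Assume g_m = 5·(-2)^m + 1 for some m ≥ 0.
Then g_{m+1} = -2g_m + 3 = -2·(5·(-2)^m + 1) + 3 = -10·(-2)^m − 2 + 3 = 5·(-2)^{m+1} + 1.
So the formula holds for m+1, and by induction g_n = 5·(-2)^n + 1 for all n ≥ 0.

g_n = 5·(-2)^n + 1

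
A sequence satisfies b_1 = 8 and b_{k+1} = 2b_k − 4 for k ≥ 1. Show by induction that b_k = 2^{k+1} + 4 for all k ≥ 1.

Base case: b_1 = 8, and 2^{1+1} + 4 = 4 + 4 = 8.
Assume b_m = 2^{m+1} + 4 for some m ≥ 1.
Then b_{m+1} = 2b_m − 4 = 2·(2^{m+1} + 4) − 4 = 2^{m+2} + 8 − 4 = 2^{m+2} + 4.
Hence b_k = 2^{k+1} + 4 for every k ≥ 1, by induction.

b_k = 2^{k+1} + 4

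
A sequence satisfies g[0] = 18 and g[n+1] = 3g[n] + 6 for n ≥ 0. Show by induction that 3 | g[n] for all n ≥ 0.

Base case: g[0] = 18 = 3·6, so 3 | g[0].
Assume 3 | g[r], so g[r] = 3t for some integer t.
Then g[r+1] = 3g[r] + 6 = 3·(3t) + 6 = 3(3t + 2), so 3 | g[r+1].
Hence 3 | g[n] for every n ≥ 0, by induction.

3 | g[n]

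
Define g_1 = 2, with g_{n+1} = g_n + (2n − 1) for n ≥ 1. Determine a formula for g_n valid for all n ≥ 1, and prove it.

Claim: g_n = n^2 − 2n + 3.

Base case: g_1 = 2, and 1^2 − 2·1 + 3 = 2.
Assume g_m = m^2 − 2m + 3.
Then g_{m+1} = g_m + (2m − 1) = (m^2 − 2m + 3) + (2m − 1) = m^2 + 2,
and (m+1)^2 − 2·(m+1) + 3 = m^2 + 2.
Hence g_n = n^2 − 2n + 3 for every n ≥ 1, by induction.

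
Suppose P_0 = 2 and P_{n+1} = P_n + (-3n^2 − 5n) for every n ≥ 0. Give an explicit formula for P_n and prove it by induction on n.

Claim: P_n = -n^3 − n^2 + 2n + 2.

Base case: P_0 = 2, and -0^3 − 0^2 + 2·0 + 2 = 2.
Assume P_k = -k^3 − k^2 + 2k + 2.
Then P_{k+1} = P_k + (-3k^2 − 5k) = (-k^3 − k^2 + 2k + 2) + (-3k^2 − 5k) = -k^3 − 4k^2 − 3k + 2,
and -(k+1)^3 − (k+1)^2 + 2·(k+1) + 2 = -k^3 − 4k^2 − 3k + 2.
By induction, P_n = -n^3 − n^2 + 2n + 2 for all n ≥ 0.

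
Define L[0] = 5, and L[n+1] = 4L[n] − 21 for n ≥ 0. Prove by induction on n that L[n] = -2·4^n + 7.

Base case: L[0] = 5, and -2·4^0 + 7 = -2 + 7 = 5.
Assume L[k] = -2·4^k + 7 for some k ≥ 0.
Then L[k+1] = 4L[k] − 21 = 4·(-2·4^k + 7) − 21 = -8·4^k + 28 − 21 = -2·4^{k+1} + 7.
This completes the inductive step, so L[n] = -2·4^n + 7 for all n ≥ 0.

L[n] = -2·4^n + 7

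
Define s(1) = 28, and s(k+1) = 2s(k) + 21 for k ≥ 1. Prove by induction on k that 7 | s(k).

Base case: s(1) = 28 = 7·4, so 7 | s(1).
Assume 7 | s(r), so s(r) = 7t for some integer t.
Then s(r+1) = 2s(r) + 21 = 2·(7t) + 21 = 7(2t + 3), so 7 | s(r+1).
So the property holds for r+1, and by induction 7 | s(k) for all k ≥ 1.

7 | s(k)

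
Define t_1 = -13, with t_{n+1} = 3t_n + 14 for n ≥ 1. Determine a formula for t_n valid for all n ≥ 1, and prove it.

Claim: t_n = -2·3^n − 7.

Base case: t_1 = -13, and -2·3^1 − 7 = -6 − 7 = -13.
Assume t_j = -2·3^j − 7 for some j ≥ 1.
Then t_{j+1} = 3t_j + 14 = 3·(-2·3^j − 7) + 14 = -6·3^j − 21 + 14 = -2·3^{j+1} − 7.
Hence t_n = -2·3^n − 7 for every n ≥ 1, by induction.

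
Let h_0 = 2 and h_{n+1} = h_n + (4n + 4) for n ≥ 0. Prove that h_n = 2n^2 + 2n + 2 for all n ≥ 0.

Base case: h_0 = 2, and 2·0^2 + 2·0 + 2 = 2.
Assume h_j = 2j^2 + 2j + 2.
Then h_{j+1} = h_j + (4j + 4) = (2j^2 + 2j + 2) + (4j + 4) = 2j^2 + 6j + 6,
and 2·(j+1)^2 + 2·(j+1) + 2 = 2j^2 + 6j + 6.
This completes the inductive step, so h_n = 2n^2 + 2n + 2 for all n ≥ 0.

h_n = 2n^2 + 2n + 2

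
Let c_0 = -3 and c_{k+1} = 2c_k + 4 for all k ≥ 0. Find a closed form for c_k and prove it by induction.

Claim: c_k = 2^k − 4.

Base case: c_0 = -3, and 2^0 − 4 = 1 − 4 = -3.
Assume c_r = 2^r − 4 for some r ≥ 0.
Then c_{r+1} = 2c_r + 4 = 2·(2^r − 4) + 4 = 2^{r+1} − 8 + 4 = 2^{r+1} − 4.
This completes the inductive step, so c_k = 2^k − 4 for all k ≥ 0.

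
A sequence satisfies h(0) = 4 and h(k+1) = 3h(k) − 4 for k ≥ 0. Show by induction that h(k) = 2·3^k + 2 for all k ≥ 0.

Base case: h(0) = 4, and 2·3^0 + 2 = 2 + 2 = 4.
Assume h(r) = 2·3^r + 2 for some r ≥ 0.
Then h(r+1) = 3h(r) − 4 = 3·(2·3^r + 2) − 4 = 6·3^r + 6 − 4 = 2·3^{r+1} + 2.
Hence h(k) = 2·3^k + 2 for every k ≥ 0, by induction.

h(k) = 2·3^k + 2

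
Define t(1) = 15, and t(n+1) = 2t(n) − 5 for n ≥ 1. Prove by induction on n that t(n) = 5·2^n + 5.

Base case: t(1) = 15, and 5·2^1 + 5 = 10 + 5 = 15.
Assume t(m) = 5·2^m + 5 for some m ≥ 1.
Then t(m+1) = 2t(m) − 5 = 2·(5·2^m + 5) − 5 = 10·2^m + 10 − 5 = 5·2^{m+1} + 5.
This completes the inductive step, so t(n) = 5·2^n + 5 for all n ≥ 1.

t(n) = 5·2^n + 5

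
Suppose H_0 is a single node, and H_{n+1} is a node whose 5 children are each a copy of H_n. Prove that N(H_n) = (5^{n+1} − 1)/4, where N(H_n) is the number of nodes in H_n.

Base case: N(H_0) = 1, and (5^{0+1} − 1)/4 = 1.
Assume N(H_r) = (5^{r+1} − 1)/4.
Then N(H_{r+1}) = 1 + 5N(H_r) = 1 + 5·(5^{r+1} − 1)/4 = 1 + (5^{r+2} − 5)/4 = (4 + 5^{r+2} − 5)/4 = (5^{r+2} − 1)/4.
So the formula holds for r+1, and by induction N(H_n) = (5^{n+1} − 1)/4 for all n ≥ 0.

N(H_n) = (5^{n+1} − 1)/4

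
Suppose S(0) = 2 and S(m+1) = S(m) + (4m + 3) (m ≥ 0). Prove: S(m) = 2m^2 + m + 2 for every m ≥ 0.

Base case: S(0) = 2, and 2·0^2 + 0 + 2 = 2.
Assume S(j) = 2j^2 + j + 2.
Then S(j+1) = S(j) + (4j + 3) = (2j^2 + j + 2) + (4j + 3) = 2j^2 + 5j + 5,
and 2·(j+1)^2 + (j+1) + 2 = 2j^2 + 5j + 5.
This completes the inductive step, so S(m) = 2m^2 + m + 2 for all m ≥ 0.

S(m) = 2m^2 + m + 2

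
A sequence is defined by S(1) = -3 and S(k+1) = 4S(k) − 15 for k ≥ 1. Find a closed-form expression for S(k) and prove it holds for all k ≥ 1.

Claim: S(k) = -2·4^k + 5.

Base case: S(1) = -3, and -2·4^1 + 5 = -8 + 5 = -3.
Assume S(j) = -2·4^j + 5 for some j ≥ 1.
Then S(j+1) = 4S(j) − 15 = 4·(-2·4^j + 5) − 15 = -8·4^j + 20 − 15 = -2·4^{j+1} + 5.
Hence S(k) = -2·4^k + 5 for every k ≥ 1, by induction.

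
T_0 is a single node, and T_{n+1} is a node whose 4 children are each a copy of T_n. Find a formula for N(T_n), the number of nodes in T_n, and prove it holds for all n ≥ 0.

Claim: N(T_n) = (4^{n+1} − 1)/3.

Base case: N(T_0) = 1, and (4^{0+1} − 1)/3 = 1.
Assume N(T_m) = (4^{m+1} − 1)/3.
Then N(T_{m+1}) = 1 + 4N(T_m) = 1 + 4·(4^{m+1} − 1)/3 = 1 + (4^{m+2} − 4)/3 = (3 + 4^{m+2} − 4)/3 = (4^{m+2} − 1)/3.
So the formula holds for m+1, and by induction N(T_n) = (4^{n+1} − 1)/3 for all n ≥ 0.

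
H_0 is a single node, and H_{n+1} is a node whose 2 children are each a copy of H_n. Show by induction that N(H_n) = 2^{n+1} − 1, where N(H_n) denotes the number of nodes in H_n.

Base case: N(H_0) = 1, and 2^{0+1} − 1 = 1.
Assume N(H_m) = 2^{m+1} − 1.
Then N(H_{m+1}) = 1 + 2N(H_m) = 1 + 2(2^{m+1} − 1) = 2^{m+2} − 2 + 1 = 2^{m+2} − 1.
This completes the inductive step, so N(H_n) = 2^{n+1} − 1 for all n ≥ 0.

N(H_n) = 2^{n+1} − 1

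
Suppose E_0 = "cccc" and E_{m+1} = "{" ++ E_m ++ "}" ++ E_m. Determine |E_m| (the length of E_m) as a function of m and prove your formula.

Claim: |E_m| = 6·2^m − 2.

Base case: |E_0| = 4, and 6·2^0 − 2 = 4.
Assume |E_r| = 6·2^r − 2.
Then |E_{r+1}| = 1 + |E_r| + 1 + |E_r| = 2|E_r| + 2 = 2(6·2^r − 2) + 2 = 6·2^{r+1} − 4 + 2 = 6·2^{r+1} − 2.
Hence |E_m| = 6·2^m − 2 for every m ≥ 0, by induction.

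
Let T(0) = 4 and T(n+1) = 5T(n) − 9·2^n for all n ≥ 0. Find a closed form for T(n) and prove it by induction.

Claim: T(n) = 5^n + 3·2^n.

Base case: T(0) = 4, and 5^0 + 3·2^0 = 1 + 3 = 4.
Assume T(k) = 5^k + 3·2^k for some k ≥ 0.
Then T(k+1) = 5T(k) − 9·2^k = 5·(5^k + 3·2^k) − 9·2^k = 5^{k+1} + 15·2^k − 9·2^k = 5^{k+1} + 6·2^k = 5^{k+1} + 3·2^{k+1}.
So the formula holds for k+1, and by induction T(n) = 5^n + 3·2^n for all n ≥ 0.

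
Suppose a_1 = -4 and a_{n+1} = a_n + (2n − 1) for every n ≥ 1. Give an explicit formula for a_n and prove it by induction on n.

Claim: a_n = n^2 − 2n − 3.

Base case: a_1 = -4, and 1^2 − 2·1 − 3 = -4.
Assume a_k = k^2 − 2k − 3.
Then a_{k+1} = a_k + (2k − 1) = (k^2 − 2k − 3) + (2k − 1) = k^2 − 4,
and (k+1)^2 − 2·(k+1) − 3 = k^2 − 4.
This completes the inductive step, so a_n = n^2 − 2n − 3 for all n ≥ 1.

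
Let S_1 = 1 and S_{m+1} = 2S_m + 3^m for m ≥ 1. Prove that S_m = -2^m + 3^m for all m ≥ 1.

Base case: S_1 = 1, and -2^1 + 3^1 = -2 + 3 = 1.
Assume S_k = -2^k + 3^k for some k ≥ 1.
Then S_{k+1} = 2S_k + 3^k = 2·(-2^k + 3^k) + 3^k = -2^{k+1} + 2·3^k + 3^k = -2^{k+1} + 3·3^k = -2^{k+1} + 3^{k+1}.
By induction, S_m = -2^m + 3^m for all m ≥ 1.

S_m = -2^m + 3^m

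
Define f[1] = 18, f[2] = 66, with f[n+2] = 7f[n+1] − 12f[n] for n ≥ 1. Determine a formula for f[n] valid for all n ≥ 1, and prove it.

Claim: f[n] = 3·4^n + 2·3^n.

Base cases: f[1] = 18 and 3·4^1 + 2·3^1 = 18; f[2] = 66 and 3·4^2 + 2·3^2 = 66.
Assume f[j] = 3·4^j + 2·3^j for all 1 ≤ j ≤ m, where m ≥ 2.
Then f[m+1] = 7f[m] − 12f[m−1] = 7·(3·4^m + 2·3^m) − 12·(3·4^{m−1} + 2·3^{m−1}) = 3·(7·4 − 12)4^{m−1} + 2·(7·3 − 12)3^{m−1} = 48·4^{m−1} + 18·3^{m−1} = 3·4^{m+1} + 2·3^{m+1}.
This completes the inductive step, so f[n] = 3·4^n + 2·3^n for all n ≥ 1.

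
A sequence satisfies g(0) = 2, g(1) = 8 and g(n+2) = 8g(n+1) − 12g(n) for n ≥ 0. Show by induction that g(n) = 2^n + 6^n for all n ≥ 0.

Base cases: g(0) = 2 and 2^0 + 6^0 = 2; g(1) = 8 and 2^1 + 6^1 = 8.
Assume g(i) = 2^i + 6^i for all 0 ≤ i ≤ j, where j ≥ 1.
Then g(j+1) = 8g(j) − 12g(j−1) = 8·(2^j + 6^j) − 12·(2^{j−1} + 6^{j−1}) = (8·2 − 12)2^{j−1} + (8·6 − 12)6^{j−1} = 4·2^{j−1} + 36·6^{j−1} = 2^{j+1} + 6^{j+1}.
This completes the inductive step, so g(n) = 2^n + 6^n for all n ≥ 0.

g(n) = 2^n + 6^n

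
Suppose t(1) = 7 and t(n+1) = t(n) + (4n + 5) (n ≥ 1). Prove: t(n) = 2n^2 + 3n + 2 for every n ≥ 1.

Base case: t(1) = 7, and 2·1^2 + 3·1 + 2 = 7.
Assume t(r) = 2r^2 + 3r + 2.
Then t(r+1) = t(r) + (4r + 5) = (2r^2 + 3r + 2) + (4r + 5) = 2r^2 + 7r + 7,
and 2·(r+1)^2 + 3·(r+1) + 2 = 2r^2 + 7r + 7.
Hence t(n) = 2n^2 + 3n + 2 for every n ≥ 1, by induction.

t(n) = 2n^2 + 3n + 2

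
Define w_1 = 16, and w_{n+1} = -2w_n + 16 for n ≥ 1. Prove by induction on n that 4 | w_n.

Base case: w_1 = 16 = 4·4, so 4 | w_1.
Assume 4 | w_j, so w_j = 4t for some integer t.
Then w_{j+1} = -2w_j + 16 = -2·(4t) + 16 = 4(-2t + 4), so 4 | w_{j+1}.
This completes the inductive step, so 4 | w_n for all n ≥ 1.

4 | w_n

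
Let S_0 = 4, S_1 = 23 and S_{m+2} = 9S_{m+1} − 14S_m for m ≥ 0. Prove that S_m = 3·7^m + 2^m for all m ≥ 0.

Base cases: S_0 = 4 and 3·7^0 + 2^0 = 4; S_1 = 23 and 3·7^1 + 2^1 = 23.
Assume S_j = 3·7^j + 2^j for all 0 ≤ j ≤ r, where r ≥ 1.
Then S_{r+1} = 9S_r − 14S_{r−1} = 9·(3·7^r + 2^r) − 14·(3·7^{r−1} + 2^{r−1}) = 3·(9·7 − 14)7^{r−1} + (9·2 − 14)2^{r−1} = 147·7^{r−1} + 4·2^{r−1} = 3·7^{r+1} + 2^{r+1}.
Hence S_m = 3·7^m + 2^m for every m ≥ 0, by strong induction.

S_m = 3·7^m + 2^m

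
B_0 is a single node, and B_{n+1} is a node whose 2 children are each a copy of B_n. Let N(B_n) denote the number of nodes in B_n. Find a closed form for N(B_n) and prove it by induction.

Claim: N(B_n) = 2^{n+1} − 1.

Base case: N(B_0) = 1, and 2^{0+1} − 1 = 1.
Assume N(B_m) = 2^{m+1} − 1.
Then N(B_{m+1}) = 1 + 2N(B_m) = 1 + 2(2^{m+1} − 1) = 2^{m+2} − 2 + 1 = 2^{m+2} − 1.
By induction, N(B_n) = 2^{n+1} − 1 for all n ≥ 0.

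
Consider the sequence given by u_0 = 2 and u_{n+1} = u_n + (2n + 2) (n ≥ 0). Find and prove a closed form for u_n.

Claim: u_n = n^2 + n + 2.

Base case: u_0 = 2, and 0^2 + 0 + 2 = 2.
Assume u_m = m^2 + m + 2.
Then u_{m+1} = u_m + (2m + 2) = (m^2 + m + 2) + (2m + 2) = m^2 + 3m + 4,
and (m+1)^2 + (m+1) + 2 = m^2 + 3m + 4.
Hence u_n = n^2 + n + 2 for every n ≥ 0, by induction.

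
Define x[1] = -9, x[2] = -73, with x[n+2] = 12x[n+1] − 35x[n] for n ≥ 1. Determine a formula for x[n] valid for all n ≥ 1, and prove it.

Claim: x[n] = 5^n − 2·7^n.

Base cases: x[1] = -9 and 5^1 − 2·7^1 = -9; x[2] = -73 and 5^2 − 2·7^2 = -73.
Assume x[i] = 5^i − 2·7^i for all 1 ≤ i ≤ j, where j ≥ 2.
Then x[j+1] = 12x[j] − 35x[j−1] = 12·(5^j − 2·7^j) − 35·(5^{j−1} − 2·7^{j−1}) = (12·5 − 35)5^{j−1} − 2·(12·7 − 35)7^{j−1} = 25·5^{j−1} − 98·7^{j−1} = 5^{j+1} − 2·7^{j+1}.
Hence x[n] = 5^n − 2·7^n for every n ≥ 1, by strong induction.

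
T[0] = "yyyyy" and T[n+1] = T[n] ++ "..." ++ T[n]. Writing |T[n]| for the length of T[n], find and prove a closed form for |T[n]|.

Claim: |T[n]| = 2^{n+3} − 3.

Base case: |T[0]| = 5, and 2^{0+3} − 3 = 5.
Assume |T[m]| = 2^{m+3} − 3.
Then |T[m+1]| = |T[m]| + 3 + |T[m]| = 2|T[m]| + 3 = 2(2^{m+3} − 3) + 3 = 2^{m+1+3} − 6 + 3 = 2^{m+1+3} − 3.
So the formula holds for m+1, and by induction |T[n]| = 2^{n+3} − 3 for all n ≥ 0.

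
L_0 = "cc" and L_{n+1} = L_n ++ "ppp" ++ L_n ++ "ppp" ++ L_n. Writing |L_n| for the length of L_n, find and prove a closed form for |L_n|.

Claim: |L_n| = 5·3^n − 3.

Base case: |L_0| = 2, and 5·3^0 − 3 = 2.
Assume |L_j| = 5·3^j − 3.
Then |L_{j+1}| = 3|L_j| + 6 = 3(5·3^j − 3) + 6 = 5·3^{j+1} − 9 + 6 = 5·3^{j+1} − 3.
This completes the inductive step, so |L_n| = 5·3^n − 3 for all n ≥ 0.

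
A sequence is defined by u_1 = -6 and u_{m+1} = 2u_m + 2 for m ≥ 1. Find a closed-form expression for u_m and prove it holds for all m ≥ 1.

Claim: u_m = -2^{m+1} − 2.

Base case: u_1 = -6, and -2^{1+1} − 2 = -4 − 2 = -6.
Assume u_k = -2^{k+1} − 2 for some k ≥ 1.
Then u_{k+1} = 2u_k + 2 = 2·(-2^{k+1} − 2) + 2 = -2^{k+2} − 4 + 2 = -2^{k+2} − 2.
This completes the inductive step, so u_m = -2^{m+1} − 2 for all m ≥ 1.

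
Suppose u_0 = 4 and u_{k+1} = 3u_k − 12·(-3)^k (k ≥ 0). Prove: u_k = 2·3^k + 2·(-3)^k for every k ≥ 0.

Base case: u_0 = 4, and 2·3^0 + 2·(-3)^0 = 2 + 2 = 4.
Assume u_m = 2·3^m + 2·(-3)^m for some m ≥ 0.
Then u_{m+1} = 3u_m − 12·(-3)^m = 3·(2·3^m + 2·(-3)^m) − 12·(-3)^m = 2·3^{m+1} + 6·(-3)^m − 12·(-3)^m = 2·3^{m+1} − 6·(-3)^m = 2·3^{m+1} + 2·(-3)^{m+1}.
Hence u_k = 2·3^k + 2·(-3)^k for every k ≥ 0, by induction.

u_k = 2·3^k + 2·(-3)^k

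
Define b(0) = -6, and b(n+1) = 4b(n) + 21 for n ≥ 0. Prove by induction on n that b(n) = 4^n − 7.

Base case: b(0) = -6, and 4^0 − 7 = 1 − 7 = -6.
Assume b(j) = 4^j − 7 for some j ≥ 0.
Then b(j+1) = 4b(j) + 21 = 4·(4^j − 7) + 21 = 4^{j+1} − 28 + 21 = 4^{j+1} − 7.
By induction, b(n) = 4^n − 7 for all n ≥ 0.

b(n) = 4^n − 7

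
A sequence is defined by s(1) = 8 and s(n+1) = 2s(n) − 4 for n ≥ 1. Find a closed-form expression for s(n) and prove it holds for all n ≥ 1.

Claim: s(n) = 2^{n+1} + 4.

Base case: s(1) = 8, and 2^{1+1} + 4 = 4 + 4 = 8.
Assume s(j) = 2^{j+1} + 4 for some j ≥ 1.
Then s(j+1) = 2s(j) − 4 = 2·(2^{j+1} + 4) − 4 = 2^{j+2} + 8 − 4 = 2^{j+2} + 4.
Hence s(n) = 2^{n+1} + 4 for every n ≥ 1, by induction.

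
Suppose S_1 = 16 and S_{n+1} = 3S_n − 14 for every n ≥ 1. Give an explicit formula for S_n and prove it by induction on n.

Claim: S_n = 3^{n+1} + 7.

Base case: S_1 = 16, and 3^{1+1} + 7 = 9 + 7 = 16.
Assume S_k = 3^{k+1} + 7 for some k ≥ 1.
Then S_{k+1} = 3S_k − 14 = 3·(3^{k+1} + 7) − 14 = 3^{k+2} + 21 − 14 = 3^{k+2} + 7.
So the formula holds for k+1, and by induction S_n = 3^{n+1} + 7 for all n ≥ 1.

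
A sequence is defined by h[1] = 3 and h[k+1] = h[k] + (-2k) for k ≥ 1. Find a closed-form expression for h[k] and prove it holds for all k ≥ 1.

Claim: h[k] = -k^2 + k + 3.

Base case: h[1] = 3, and -1^2 + 1 + 3 = 3.
Assume h[r] = -r^2 + r + 3.
Then h[r+1] = h[r] + (-2r) = (-r^2 + r + 3) + (-2r) = -r^2 − r + 3,
and -(r+1)^2 + (r+1) + 3 = -r^2 − r + 3.
This completes the inductive step, so h[k] = -k^2 + k + 3 for all k ≥ 1.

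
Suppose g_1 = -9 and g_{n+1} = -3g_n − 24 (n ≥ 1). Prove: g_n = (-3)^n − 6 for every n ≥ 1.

Base case: g_1 = -9, and (-3)^1 − 6 = -3 − 6 = -9.
Assume g_r = (-3)^r − 6 for some r ≥ 1.
Then g_{r+1} = -3g_r − 24 = -3·((-3)^r − 6) − 24 = -3·(-3)^r + 18 − 24 = (-3)^{r+1} − 6.
Hence g_n = (-3)^n − 6 for every n ≥ 1, by induction.

g_n = (-3)^n − 6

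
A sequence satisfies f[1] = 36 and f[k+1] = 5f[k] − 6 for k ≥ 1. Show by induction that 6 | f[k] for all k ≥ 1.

Base case: f[1] = 36 = 6·6, so 6 | f[1].
Assume 6 | f[j], so f[j] = 6t for some integer t.
Then f[j+1] = 5f[j] − 6 = 5·(6t) − 6 = 6(5t − 1), so 6 | f[j+1].
Hence 6 | f[k] for every k ≥ 1, by induction.

6 | f[k]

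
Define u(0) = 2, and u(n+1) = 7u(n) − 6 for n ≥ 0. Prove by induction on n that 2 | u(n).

Base case: u(0) = 2 = 2·1, so 2 | u(0).
Assume 2 | u(j), so u(j) = 2t for some integer t.
Then u(j+1) = 7u(j) − 6 = 7·(2t) − 6 = 2(7t − 3), so 2 | u(j+1).
This completes the inductive step, so 2 | u(n) for all n ≥ 0.

2 | u(n)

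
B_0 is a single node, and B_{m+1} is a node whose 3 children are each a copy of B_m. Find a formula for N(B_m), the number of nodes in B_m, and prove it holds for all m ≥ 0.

Claim: N(B_m) = (3^{m+1} − 1)/2.

Base case: N(B_0) = 1, and (3^{0+1} − 1)/2 = 1.
Assume N(B_k) = (3^{k+1} − 1)/2.
Then N(B_{k+1}) = 1 + 3N(B_k) = 1 + 3·(3^{k+1} − 1)/2 = 1 + (3^{k+2} − 3)/2 = (2 + 3^{k+2} − 3)/2 = (3^{k+2} − 1)/2.
Hence N(B_m) = (3^{m+1} − 1)/2 for every m ≥ 0, by induction.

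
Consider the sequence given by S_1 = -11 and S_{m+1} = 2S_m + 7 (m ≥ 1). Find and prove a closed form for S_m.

Claim: S_m = -2^{m+1} − 7.

Base case: S_1 = -11, and -2^{1+1} − 7 = -4 − 7 = -11.
Assume S_k = -2^{k+1} − 7 for some k ≥ 1.
Then S_{k+1} = 2S_k + 7 = 2·(-2^{k+1} − 7) + 7 = -2^{k+2} − 14 + 7 = -2^{k+2} − 7.
By induction, S_m = -2^{m+1} − 7 for all m ≥ 1.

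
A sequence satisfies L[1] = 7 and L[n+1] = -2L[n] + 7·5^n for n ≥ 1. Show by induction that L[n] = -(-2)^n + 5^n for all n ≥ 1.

Base case: L[1] = 7, and -(-2)^1 + 5^1 = 2 + 5 = 7.
Assume L[r] = -(-2)^r + 5^r for some r ≥ 1.
Then L[r+1] = -2L[r] + 7·5^r = -2·(-(-2)^r + 5^r) + 7·5^r = -(-2)^{r+1} − 2·5^r + 7·5^r = -(-2)^{r+1} + 5·5^r = -(-2)^{r+1} + 5^{r+1}.
Hence L[n] = -(-2)^n + 5^n for every n ≥ 1, by induction.

L[n] = -(-2)^n + 5^n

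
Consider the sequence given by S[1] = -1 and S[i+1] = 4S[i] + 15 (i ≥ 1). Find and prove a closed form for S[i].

Claim: S[i] = 4^i − 5.

Base case: S[1] = -1, and 4^1 − 5 = 4 − 5 = -1.
Assume S[r] = 4^r − 5 for some r ≥ 1.
Then S[r+1] = 4S[r] + 15 = 4·(4^r − 5) + 15 = 4^{r+1} − 20 + 15 = 4^{r+1} − 5.
So the formula holds for r+1, and by induction S[i] = 4^i − 5 for all i ≥ 1.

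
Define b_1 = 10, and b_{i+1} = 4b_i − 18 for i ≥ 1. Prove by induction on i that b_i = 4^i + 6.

Base case: b_1 = 10, and 4^1 + 6 = 4 + 6 = 10.
Assume b_m = 4^m + 6 for some m ≥ 1.
Then b_{m+1} = 4b_m − 18 = 4·(4^m + 6) − 18 = 4^{m+1} + 24 − 18 = 4^{m+1} + 6.
By induction, b_i = 4^i + 6 for all i ≥ 1.

b_i = 4^i + 6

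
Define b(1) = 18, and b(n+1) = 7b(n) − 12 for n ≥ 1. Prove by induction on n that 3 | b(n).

Base case: b(1) = 18 = 3·6, so 3 | b(1).
Assume 3 | b(m), so b(m) = 3t for some integer t.
Then b(m+1) = 7b(m) − 12 = 7·(3t) − 12 = 3(7t − 4), so 3 | b(m+1).
This completes the inductive step, so 3 | b(n) for all n ≥ 1.

3 | b(n)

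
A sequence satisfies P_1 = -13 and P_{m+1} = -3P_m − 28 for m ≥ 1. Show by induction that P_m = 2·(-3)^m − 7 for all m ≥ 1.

Base case: P_1 = -13, and 2·(-3)^1 − 7 = -6 − 7 = -13.
Assume P_k = 2·(-3)^k − 7 for some k ≥ 1.
Then P_{k+1} = -3P_k − 28 = -3·(2·(-3)^k − 7) − 28 = -6·(-3)^k + 21 − 28 = 2·(-3)^{k+1} − 7.
This completes the inductive step, so P_m = 2·(-3)^m − 7 for all m ≥ 1.

P_m = 2·(-3)^m − 7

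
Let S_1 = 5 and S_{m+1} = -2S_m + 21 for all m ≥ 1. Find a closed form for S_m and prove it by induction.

Claim: S_m = (-2)^m + 7.

Base case: S_1 = 5, and (-2)^1 + 7 = -2 + 7 = 5.
Assume S_j = (-2)^j + 7 for some j ≥ 1.
Then S_{j+1} = -2S_j + 21 = -2·((-2)^j + 7) + 21 = -2·(-2)^j − 14 + 21 = (-2)^{j+1} + 7.
Hence S_m = (-2)^m + 7 for every m ≥ 1, by induction.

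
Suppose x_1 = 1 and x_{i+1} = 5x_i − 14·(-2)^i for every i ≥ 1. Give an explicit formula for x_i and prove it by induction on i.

Claim: x_i = 5^i + 2·(-2)^i.

Base case: x_1 = 1, and 5^1 + 2·(-2)^1 = 5 − 4 = 1.
Assume x_r = 5^r + 2·(-2)^r for some r ≥ 1.
Then x_{r+1} = 5x_r − 14·(-2)^r = 5·(5^r + 2·(-2)^r) − 14·(-2)^r = 5^{r+1} + 10·(-2)^r − 14·(-2)^r = 5^{r+1} − 4·(-2)^r = 5^{r+1} + 2·(-2)^{r+1}.
Hence x_i = 5^i + 2·(-2)^i for every i ≥ 1, by induction.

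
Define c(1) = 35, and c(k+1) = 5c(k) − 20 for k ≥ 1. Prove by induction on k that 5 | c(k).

Base case: c(1) = 35 = 5·7, so 5 | c(1).
Assume 5 | c(r), so c(r) = 5t for some integer t.
Then c(r+1) = 5c(r) − 20 = 5·(5t) − 20 = 5(5t − 4), so 5 | c(r+1).
So the property holds for r+1, and by induction 5 | c(k) for all k ≥ 1.

5 | c(k)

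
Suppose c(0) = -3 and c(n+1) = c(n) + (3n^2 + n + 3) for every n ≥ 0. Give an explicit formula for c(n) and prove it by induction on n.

Claim: c(n) = n^3 − n^2 + 3n − 3.

Base case: c(0) = -3, and 0^3 − 0^2 + 3·0 − 3 = -3.
Assume c(j) = j^3 − j^2 + 3j − 3.
Then c(j+1) = c(j) + (3j^2 + j + 3) = (j^3 − j^2 + 3j − 3) + (3j^2 + j + 3) = j^3 + 2j^2 + 4j,
and (j+1)^3 − (j+1)^2 + 3·(j+1) − 3 = j^3 + 2j^2 + 4j.
This completes the inductive step, so c(n) = n^3 − n^2 + 3n − 3 for all n ≥ 0.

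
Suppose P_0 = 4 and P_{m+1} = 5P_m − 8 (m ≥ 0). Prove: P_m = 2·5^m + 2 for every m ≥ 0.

Base case: P_0 = 4, and 2·5^0 + 2 = 2 + 2 = 4.
Assume P_r = 2·5^r + 2 for some r ≥ 0.
Then P_{r+1} = 5P_r − 8 = 5·(2·5^r + 2) − 8 = 10·5^r + 10 − 8 = 2·5^{r+1} + 2.
Hence P_m = 2·5^m + 2 for every m ≥ 0, by induction.

P_m = 2·5^m + 2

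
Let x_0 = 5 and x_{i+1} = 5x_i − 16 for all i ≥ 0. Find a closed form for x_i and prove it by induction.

Claim: x_i = 5^i + 4.

Base case: x_0 = 5, and 5^0 + 4 = 1 + 4 = 5.
Assume x_k = 5^k + 4 for some k ≥ 0.
Then x_{k+1} = 5x_k − 16 = 5·(5^k + 4) − 16 = 5^{k+1} + 20 − 16 = 5^{k+1} + 4.
This completes the inductive step, so x_i = 5^i + 4 for all i ≥ 0.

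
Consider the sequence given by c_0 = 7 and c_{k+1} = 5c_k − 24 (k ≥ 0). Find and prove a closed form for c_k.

Claim: c_k = 5^k + 6.

Base case: c_0 = 7, and 5^0 + 6 = 1 + 6 = 7.
Assume c_m = 5^m + 6 for some m ≥ 0.
Then c_{m+1} = 5c_m − 24 = 5·(5^m + 6) − 24 = 5^{m+1} + 30 − 24 = 5^{m+1} + 6.
By induction, c_k = 5^k + 6 for all k ≥ 0.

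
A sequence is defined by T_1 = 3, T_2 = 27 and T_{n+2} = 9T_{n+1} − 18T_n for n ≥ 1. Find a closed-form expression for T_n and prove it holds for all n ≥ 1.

Claim: T_n = -3^n + 6^n.

Base cases: T_1 = 3 and -3^1 + 6^1 = 3; T_2 = 27 and -3^2 + 6^2 = 27.
Assume T_j = -3^j + 6^j for all 1 ≤ j ≤ k, where k ≥ 2.
Then T_{k+1} = 9T_k − 18T_{k−1} = 9·(-3^k + 6^k) − 18·(-3^{k−1} + 6^{k−1}) = -(9·3 − 18)3^{k−1} + (9·6 − 18)6^{k−1} = -9·3^{k−1} + 36·6^{k−1} = -3^{k+1} + 6^{k+1}.
This completes the inductive step, so T_n = -3^n + 6^n for all n ≥ 1.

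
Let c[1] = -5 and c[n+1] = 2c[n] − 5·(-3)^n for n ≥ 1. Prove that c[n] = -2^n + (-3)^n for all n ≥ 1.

Base case: c[1] = -5, and -2^1 + (-3)^1 = -2 − 3 = -5.
Assume c[j] = -2^j + (-3)^j for some j ≥ 1.
Then c[j+1] = 2c[j] − 5·(-3)^j = 2·(-2^j + (-3)^j) − 5·(-3)^j = -2^{j+1} + 2·(-3)^j − 5·(-3)^j = -2^{j+1} − 3·(-3)^j = -2^{j+1} + (-3)^{j+1}.
By induction, c[n] = -2^n + (-3)^n for all n ≥ 1.

c[n] = -2^n + (-3)^n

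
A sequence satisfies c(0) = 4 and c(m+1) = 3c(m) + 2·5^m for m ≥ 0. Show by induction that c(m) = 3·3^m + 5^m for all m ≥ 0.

Base case: c(0) = 4, and 3·3^0 + 5^0 = 3 + 1 = 4.
Assume c(j) = 3·3^j + 5^j for some j ≥ 0.
Then c(j+1) = 3c(j) + 2·5^j = 3·(3·3^j + 5^j) + 2·5^j = 3·3^{j+1} + 3·5^j + 2·5^j = 3·3^{j+1} + 5·5^j = 3·3^{j+1} + 5^{j+1}.
By induction, c(m) = 3·3^m + 5^m for all m ≥ 0.

c(m) = 3·3^m + 5^m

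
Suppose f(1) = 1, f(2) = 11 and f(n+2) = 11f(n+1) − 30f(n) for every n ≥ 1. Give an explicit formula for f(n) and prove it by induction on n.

Claim: f(n) = 6^n − 5^n.

Base cases: f(1) = 1 and 6^1 − 5^1 = 1; f(2) = 11 and 6^2 − 5^2 = 11.
Assume f(j) = 6^j − 5^j for all 1 ≤ j ≤ k, where k ≥ 2.
Then f(k+1) = 11f(k) − 30f(k−1) = 11·(6^k − 5^k) − 30·(6^{k−1} − 5^{k−1}) = (11·6 − 30)6^{k−1} − (11·5 − 30)5^{k−1} = 36·6^{k−1} − 25·5^{k−1} = 6^{k+1} − 5^{k+1}.
Hence f(n) = 6^n − 5^n for every n ≥ 1, by strong induction.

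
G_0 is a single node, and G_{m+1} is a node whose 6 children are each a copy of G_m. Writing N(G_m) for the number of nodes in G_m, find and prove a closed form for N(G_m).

Claim: N(G_m) = (6^{m+1} − 1)/5.

Base case: N(G_0) = 1, and (6^{0+1} − 1)/5 = 1.
Assume N(G_j) = (6^{j+1} − 1)/5.
Then N(G_{j+1}) = 1 + 6N(G_j) = 1 + 6·(6^{j+1} − 1)/5 = 1 + (6^{j+2} − 6)/5 = (5 + 6^{j+2} − 6)/5 = (6^{j+2} − 1)/5.
So the formula holds for j+1, and by induction N(G_m) = (6^{m+1} − 1)/5 for all m ≥ 0.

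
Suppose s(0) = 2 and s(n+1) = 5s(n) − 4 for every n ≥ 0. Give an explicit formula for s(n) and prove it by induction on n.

Claim: s(n) = 5^n + 1.

Base case: s(0) = 2, and 5^0 + 1 = 1 + 1 = 2.
Assume s(r) = 5^r + 1 for some r ≥ 0.
Then s(r+1) = 5s(r) − 4 = 5·(5^r + 1) − 4 = 5^{r+1} + 5 − 4 = 5^{r+1} + 1.
By induction, s(n) = 5^n + 1 for all n ≥ 0.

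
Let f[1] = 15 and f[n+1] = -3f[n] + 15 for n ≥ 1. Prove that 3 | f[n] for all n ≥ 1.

Base case: f[1] = 15 = 3·5, so 3 | f[1].
Assume 3 | f[m], so f[m] = 3t for some integer t.
Then f[m+1] = -3f[m] + 15 = -3·(3t) + 15 = 3(-3t + 5), so 3 | f[m+1].
This completes the inductive step, so 3 | f[n] for all n ≥ 1.

3 | f[n]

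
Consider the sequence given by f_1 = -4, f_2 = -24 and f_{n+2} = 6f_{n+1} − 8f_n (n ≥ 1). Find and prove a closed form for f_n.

Claim: f_n = 2·2^n − 2·4^n.

Base cases: f_1 = -4 and 2·2^1 − 2·4^1 = -4; f_2 = -24 and 2·2^2 − 2·4^2 = -24.
Assume f_j = 2·2^j − 2·4^j for all 1 ≤ j ≤ r, where r ≥ 2.
Then f_{r+1} = 6f_r − 8f_{r−1} = 6·(2·2^r − 2·4^r) − 8·(2·2^{r−1} − 2·4^{r−1}) = 2·(6·2 − 8)2^{r−1} − 2·(6·4 − 8)4^{r−1} = 8·2^{r−1} − 32·4^{r−1} = 2·2^{r+1} − 2·4^{r+1}.
So the formula holds for r+1, and by strong induction f_n = 2·2^n − 2·4^n for all n ≥ 1.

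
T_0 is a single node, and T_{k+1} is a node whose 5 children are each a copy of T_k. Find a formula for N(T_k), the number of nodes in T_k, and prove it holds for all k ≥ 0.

Claim: N(T_k) = (5^{k+1} − 1)/4.

Base case: N(T_0) = 1, and (5^{0+1} − 1)/4 = 1.
Assume N(T_m) = (5^{m+1} − 1)/4.
Then N(T_{m+1}) = 1 + 5N(T_m) = 1 + 5·(5^{m+1} − 1)/4 = 1 + (5^{m+2} − 5)/4 = (4 + 5^{m+2} − 5)/4 = (5^{m+2} − 1)/4.
Hence N(T_k) = (5^{k+1} − 1)/4 for every k ≥ 0, by induction.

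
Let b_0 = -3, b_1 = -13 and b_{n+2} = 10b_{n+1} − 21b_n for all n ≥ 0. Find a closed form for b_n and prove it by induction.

Claim: b_n = -7^n − 2·3^n.

Base cases: b_0 = -3 and -7^0 − 2·3^0 = -3; b_1 = -13 and -7^1 − 2·3^1 = -13.
Assume b_j = -7^j − 2·3^j for all 0 ≤ j ≤ k, where k ≥ 1.
Then b_{k+1} = 10b_k − 21b_{k−1} = 10·(-7^k − 2·3^k) − 21·(-7^{k−1} − 2·3^{k−1}) = -(10·7 − 21)7^{k−1} − 2·(10·3 − 21)3^{k−1} = -49·7^{k−1} − 18·3^{k−1} = -7^{k+1} − 2·3^{k+1}.
This completes the inductive step, so b_n = -7^n − 2·3^n for all n ≥ 0.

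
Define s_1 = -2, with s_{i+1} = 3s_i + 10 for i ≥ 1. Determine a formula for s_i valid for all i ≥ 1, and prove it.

Claim: s_i = 3^i − 5.

Base case: s_1 = -2, and 3^1 − 5 = 3 − 5 = -2.
Assume s_r = 3^r − 5 for some r ≥ 1.
Then s_{r+1} = 3s_r + 10 = 3·(3^r − 5) + 10 = 3^{r+1} − 15 + 10 = 3^{r+1} − 5.
Hence s_i = 3^i − 5 for every i ≥ 1, by induction.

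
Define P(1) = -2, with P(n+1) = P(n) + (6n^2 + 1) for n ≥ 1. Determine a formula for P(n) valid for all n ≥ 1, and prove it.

Claim: P(n) = 2n^3 − 3n^2 + 2n − 3.

Base case: P(1) = -2, and 2·1^3 − 3·1^2 + 2·1 − 3 = -2.
Assume P(k) = 2k^3 − 3k^2 + 2k − 3.
Then P(k+1) = P(k) + (6k^2 + 1) = (2k^3 − 3k^2 + 2k − 3) + (6k^2 + 1) = 2k^3 + 3k^2 + 2k − 2,
and 2·(k+1)^3 − 3·(k+1)^2 + 2·(k+1) − 3 = 2k^3 + 3k^2 + 2k − 2.
This completes the inductive step, so P(n) = 2n^3 − 3n^2 + 2n − 3 for all n ≥ 1.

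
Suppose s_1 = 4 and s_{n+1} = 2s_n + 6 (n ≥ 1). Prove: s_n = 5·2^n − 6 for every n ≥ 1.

Base case: s_1 = 4, and 5·2^1 − 6 = 10 − 6 = 4.
Assume s_r = 5·2^r − 6 for some r ≥ 1.
Then s_{r+1} = 2s_r + 6 = 2·(5·2^r − 6) + 6 = 10·2^r − 12 + 6 = 5·2^{r+1} − 6.
By induction, s_n = 5·2^n − 6 for all n ≥ 1.

s_n = 5·2^n − 6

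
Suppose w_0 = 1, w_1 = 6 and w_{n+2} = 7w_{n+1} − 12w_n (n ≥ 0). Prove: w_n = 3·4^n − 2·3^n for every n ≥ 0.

Base cases: w_0 = 1 and 3·4^0 − 2·3^0 = 1; w_1 = 6 and 3·4^1 − 2·3^1 = 6.
Assume w_j = 3·4^j − 2·3^j for all 0 ≤ j ≤ r, where r ≥ 1.
Then w_{r+1} = 7w_r − 12w_{r−1} = 7·(3·4^r − 2·3^r) − 12·(3·4^{r−1} − 2·3^{r−1}) = 3·(7·4 − 12)4^{r−1} − 2·(7·3 − 12)3^{r−1} = 48·4^{r−1} − 18·3^{r−1} = 3·4^{r+1} − 2·3^{r+1}.
This completes the inductive step, so w_n = 3·4^n − 2·3^n for all n ≥ 0.

w_n = 3·4^n − 2·3^n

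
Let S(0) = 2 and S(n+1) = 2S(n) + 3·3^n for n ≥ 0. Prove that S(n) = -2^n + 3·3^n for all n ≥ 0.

Base case: S(0) = 2, and -2^0 + 3·3^0 = -1 + 3 = 2.
Assume S(r) = -2^r + 3·3^r for some r ≥ 0.
Then S(r+1) = 2S(r) + 3·3^r = 2·(-2^r + 3·3^r) + 3·3^r = -2^{r+1} + 6·3^r + 3·3^r = -2^{r+1} + 9·3^r = -2^{r+1} + 3·3^{r+1}.
This completes the inductive step, so S(n) = -2^n + 3·3^n for all n ≥ 0.

S(n) = -2^n + 3·3^n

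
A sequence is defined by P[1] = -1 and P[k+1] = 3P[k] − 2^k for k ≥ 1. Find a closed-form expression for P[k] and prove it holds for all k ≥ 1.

Claim: P[k] = -3^k + 2^k.

Base case: P[1] = -1, and -3^1 + 2^1 = -3 + 2 = -1.
Assume P[r] = -3^r + 2^r for some r ≥ 1.
Then P[r+1] = 3P[r] − 2^r = 3·(-3^r + 2^r) − 2^r = -3^{r+1} + 3·2^r − 2^r = -3^{r+1} + 2·2^r = -3^{r+1} + 2^{r+1}.
By induction, P[k] = -3^k + 2^k for all k ≥ 1.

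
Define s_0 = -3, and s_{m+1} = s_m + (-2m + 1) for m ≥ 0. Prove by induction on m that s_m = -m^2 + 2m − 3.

Base case: s_0 = -3, and -0^2 + 2·0 − 3 = -3.
Assume s_k = -k^2 + 2k − 3.
Then s_{k+1} = s_k + (-2k + 1) = (-k^2 + 2k − 3) + (-2k + 1) = -k^2 − 2,
and -(k+1)^2 + 2·(k+1) − 3 = -k^2 − 2.
Hence s_m = -m^2 + 2m − 3 for every m ≥ 0, by induction.

s_m = -m^2 + 2m − 3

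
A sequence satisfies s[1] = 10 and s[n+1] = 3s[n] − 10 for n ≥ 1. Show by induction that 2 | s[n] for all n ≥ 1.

Base case: s[1] = 10 = 2·5, so 2 | s[1].
Assume 2 | s[m], so s[m] = 2t for some integer t.
Then s[m+1] = 3s[m] − 10 = 3·(2t) − 10 = 2(3t − 5), so 2 | s[m+1].
This completes the inductive step, so 2 | s[n] for all n ≥ 1.

2 | s[n]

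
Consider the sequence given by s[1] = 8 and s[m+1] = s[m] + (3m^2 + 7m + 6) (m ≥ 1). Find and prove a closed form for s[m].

Claim: s[m] = m^3 + 2m^2 + 3m + 2.

Base case: s[1] = 8, and 1^3 + 2·1^2 + 3·1 + 2 = 8.
Assume s[k] = k^3 + 2k^2 + 3k + 2.
Then s[k+1] = s[k] + (3k^2 + 7k + 6) = (k^3 + 2k^2 + 3k + 2) + (3k^2 + 7k + 6) = k^3 + 5k^2 + 10k + 8,
and (k+1)^3 + 2·(k+1)^2 + 3·(k+1) + 2 = k^3 + 5k^2 + 10k + 8.
This completes the inductive step, so s[m] = m^3 + 2m^2 + 3m + 2 for all m ≥ 1.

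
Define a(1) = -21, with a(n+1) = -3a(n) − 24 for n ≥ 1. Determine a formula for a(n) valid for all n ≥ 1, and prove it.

Claim: a(n) = 5·(-3)^n − 6.

Base case: a(1) = -21, and 5·(-3)^1 − 6 = -15 − 6 = -21.
Assume a(m) = 5·(-3)^m − 6 for some m ≥ 1.
Then a(m+1) = -3a(m) − 24 = -3·(5·(-3)^m − 6) − 24 = -15·(-3)^m + 18 − 24 = 5·(-3)^{m+1} − 6.
By induction, a(n) = 5·(-3)^n − 6 for all n ≥ 1.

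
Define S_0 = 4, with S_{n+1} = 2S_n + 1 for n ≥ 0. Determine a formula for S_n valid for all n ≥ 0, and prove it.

Claim: S_n = 5·2^n − 1.

Base case: S_0 = 4, and 5·2^0 − 1 = 5 − 1 = 4.
Assume S_k = 5·2^k − 1 for some k ≥ 0.
Then S_{k+1} = 2S_k + 1 = 2·(5·2^k − 1) + 1 = 10·2^k − 2 + 1 = 5·2^{k+1} − 1.
Hence S_n = 5·2^n − 1 for every n ≥ 0, by induction.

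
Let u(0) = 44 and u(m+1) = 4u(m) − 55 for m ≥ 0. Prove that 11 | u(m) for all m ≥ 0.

Base case: u(0) = 44 = 11·4, so 11 | u(0).
Assume 11 | u(r), so u(r) = 11t for some integer t.
Then u(r+1) = 4u(r) − 55 = 4·(11t) − 55 = 11(4t − 5), so 11 | u(r+1).
This completes the inductive step, so 11 | u(m) for all m ≥ 0.

11 | u(m)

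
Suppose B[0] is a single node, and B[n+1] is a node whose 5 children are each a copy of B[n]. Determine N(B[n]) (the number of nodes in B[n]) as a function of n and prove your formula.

Claim: N(B[n]) = (5^{n+1} − 1)/4.

Base case: N(B[0]) = 1, and (5^{0+1} − 1)/4 = 1.
Assume N(B[k]) = (5^{k+1} − 1)/4.
Then N(B[k+1]) = 1 + 5N(B[k]) = 1 + 5·(5^{k+1} − 1)/4 = 1 + (5^{k+2} − 5)/4 = (4 + 5^{k+2} − 5)/4 = (5^{k+2} − 1)/4.
By induction, N(B[n]) = (5^{n+1} − 1)/4 for all n ≥ 0.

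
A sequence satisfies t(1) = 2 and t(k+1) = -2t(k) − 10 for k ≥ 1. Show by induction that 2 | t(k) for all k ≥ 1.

Base case: t(1) = 2 = 2·1, so 2 | t(1).
Assume 2 | t(r), so t(r) = 2s for some integer s.
Then t(r+1) = -2t(r) − 10 = -2·(2s) − 10 = 2(-2s − 5), so 2 | t(r+1).
This completes the inductive step, so 2 | t(k) for all k ≥ 1.

2 | t(k)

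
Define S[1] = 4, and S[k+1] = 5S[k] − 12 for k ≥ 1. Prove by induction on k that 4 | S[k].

Base case: S[1] = 4 = 4·1, so 4 | S[1].
Assume 4 | S[m], so S[m] = 4t for some integer t.
Then S[m+1] = 5S[m] − 12 = 5·(4t) − 12 = 4(5t − 3), so 4 | S[m+1].
Hence 4 | S[k] for every k ≥ 1, by induction.

4 | S[k]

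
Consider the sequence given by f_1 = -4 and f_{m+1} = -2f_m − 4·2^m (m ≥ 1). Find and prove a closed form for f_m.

Claim: f_m = (-2)^m − 2^m.

Base case: f_1 = -4, and (-2)^1 − 2^1 = -2 − 2 = -4.
Assume f_r = (-2)^r − 2^r for some r ≥ 1.
Then f_{r+1} = -2f_r − 4·2^r = -2·((-2)^r − 2^r) − 4·2^r = (-2)^{r+1} + 2·2^r − 4·2^r = (-2)^{r+1} − 2·2^r = (-2)^{r+1} − 2^{r+1}.
So the formula holds for r+1, and by induction f_m = (-2)^m − 2^m for all m ≥ 1.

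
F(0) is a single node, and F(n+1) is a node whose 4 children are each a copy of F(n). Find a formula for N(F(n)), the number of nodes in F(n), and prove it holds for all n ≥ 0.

Claim: N(F(n)) = (4^{n+1} − 1)/3.

Base case: N(F(0)) = 1, and (4^{0+1} − 1)/3 = 1.
Assume N(F(j)) = (4^{j+1} − 1)/3.
Then N(F(j+1)) = 1 + 4N(F(j)) = 1 + 4·(4^{j+1} − 1)/3 = 1 + (4^{j+2} − 4)/3 = (3 + 4^{j+2} − 4)/3 = (4^{j+2} − 1)/3.
By induction, N(F(n)) = (4^{n+1} − 1)/3 for all n ≥ 0.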